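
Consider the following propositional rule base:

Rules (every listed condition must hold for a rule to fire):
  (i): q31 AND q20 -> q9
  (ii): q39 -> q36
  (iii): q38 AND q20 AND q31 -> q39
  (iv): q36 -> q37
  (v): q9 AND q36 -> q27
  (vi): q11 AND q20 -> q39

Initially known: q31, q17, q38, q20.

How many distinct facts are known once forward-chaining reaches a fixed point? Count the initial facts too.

9

Round 1: (i) [q31 AND q20 -> q9]; (iii) [q38 AND q20 AND q31 -> q39]. New: q9, q39.
Round 2: (ii) [q39 -> q36]. New: q36.
Round 3: (iv) [q36 -> q37]; (v) [q9 AND q36 -> q27]. New: q37, q27.
Closure: {q17, q20, q27, q31, q36, q37, q38, q39, q9} — 9 facts.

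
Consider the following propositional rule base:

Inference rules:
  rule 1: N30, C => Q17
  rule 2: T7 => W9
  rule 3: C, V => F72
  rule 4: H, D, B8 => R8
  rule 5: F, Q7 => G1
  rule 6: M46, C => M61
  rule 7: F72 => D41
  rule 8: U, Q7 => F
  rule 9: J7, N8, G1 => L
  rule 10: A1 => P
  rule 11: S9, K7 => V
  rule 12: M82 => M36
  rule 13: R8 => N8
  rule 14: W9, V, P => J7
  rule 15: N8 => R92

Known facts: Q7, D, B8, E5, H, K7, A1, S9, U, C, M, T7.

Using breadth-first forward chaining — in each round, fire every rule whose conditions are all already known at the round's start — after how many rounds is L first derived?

3

Round 1 fires rule 2, rule 4, rule 8, rule 10, rule 11, giving W9, R8, F, P, V.
Round 2 fires rule 3, rule 5, rule 13, rule 14, giving F72, G1, N8, J7.
Round 3 fires rule 7, rule 9, rule 15, giving D41, L, R92.
L first appears in round 3.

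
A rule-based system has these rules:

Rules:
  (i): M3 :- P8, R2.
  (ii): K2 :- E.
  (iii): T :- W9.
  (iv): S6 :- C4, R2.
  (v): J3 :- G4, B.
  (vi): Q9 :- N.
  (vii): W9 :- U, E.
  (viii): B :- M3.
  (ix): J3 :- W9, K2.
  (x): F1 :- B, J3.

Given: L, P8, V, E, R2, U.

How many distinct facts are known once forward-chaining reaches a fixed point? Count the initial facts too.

Round 1 — (i), (ii), (vii), derive M3, K2, W9.
Round 2 — (iii), (viii), (ix), derive T, B, J3.
Round 3 — (x), derive F1.
Closure: {B, E, F1, J3, K2, L, M3, P8, R2, T, U, V, W9} — 13 facts.

13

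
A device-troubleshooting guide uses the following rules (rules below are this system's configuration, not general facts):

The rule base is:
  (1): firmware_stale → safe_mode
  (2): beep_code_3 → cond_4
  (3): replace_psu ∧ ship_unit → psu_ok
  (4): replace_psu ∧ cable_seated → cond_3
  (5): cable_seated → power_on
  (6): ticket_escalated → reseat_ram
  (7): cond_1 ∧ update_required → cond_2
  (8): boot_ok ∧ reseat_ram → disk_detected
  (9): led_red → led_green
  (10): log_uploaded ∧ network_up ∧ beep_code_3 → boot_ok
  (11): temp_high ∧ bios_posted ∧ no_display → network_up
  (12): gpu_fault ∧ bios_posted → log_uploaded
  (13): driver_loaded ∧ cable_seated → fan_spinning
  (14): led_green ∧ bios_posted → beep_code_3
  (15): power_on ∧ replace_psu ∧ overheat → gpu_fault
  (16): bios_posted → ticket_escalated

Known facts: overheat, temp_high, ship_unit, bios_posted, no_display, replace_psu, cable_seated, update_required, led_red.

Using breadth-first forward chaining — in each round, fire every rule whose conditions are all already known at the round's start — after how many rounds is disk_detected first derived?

Round 1 — (3), (4), (5), (9), (11), (16), derive psu_ok, cond_3, power_on, led_green, network_up, ticket_escalated.
Round 2 — (6), (14), (15), derive reseat_ram, beep_code_3, gpu_fault.
Round 3 — (2), (12), derive cond_4, log_uploaded.
Round 4 — (10), derive boot_ok.
Round 5 — (8), derive disk_detected.
disk_detected first appears in round 5.

5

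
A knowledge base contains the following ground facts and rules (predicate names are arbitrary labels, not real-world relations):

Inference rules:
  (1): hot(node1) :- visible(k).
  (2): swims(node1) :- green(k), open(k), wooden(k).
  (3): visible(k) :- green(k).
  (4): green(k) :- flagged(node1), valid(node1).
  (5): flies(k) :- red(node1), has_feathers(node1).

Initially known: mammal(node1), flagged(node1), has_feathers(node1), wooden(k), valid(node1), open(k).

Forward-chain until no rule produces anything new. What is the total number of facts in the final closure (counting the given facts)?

[1] (4) [green(k) :- flagged(node1), valid(node1).]. ⇒ new: green(k).
[2] (2) [swims(node1) :- green(k), open(k), wooden(k).]; (3) [visible(k) :- green(k).]. ⇒ new: swims(node1), visible(k).
[3] (1) [hot(node1) :- visible(k).]. ⇒ new: hot(node1).
Closure: {flagged(node1), green(k), has_feathers(node1), hot(node1), mammal(node1), open(k), swims(node1), valid(node1), visible(k), wooden(k)} — 10 facts.

10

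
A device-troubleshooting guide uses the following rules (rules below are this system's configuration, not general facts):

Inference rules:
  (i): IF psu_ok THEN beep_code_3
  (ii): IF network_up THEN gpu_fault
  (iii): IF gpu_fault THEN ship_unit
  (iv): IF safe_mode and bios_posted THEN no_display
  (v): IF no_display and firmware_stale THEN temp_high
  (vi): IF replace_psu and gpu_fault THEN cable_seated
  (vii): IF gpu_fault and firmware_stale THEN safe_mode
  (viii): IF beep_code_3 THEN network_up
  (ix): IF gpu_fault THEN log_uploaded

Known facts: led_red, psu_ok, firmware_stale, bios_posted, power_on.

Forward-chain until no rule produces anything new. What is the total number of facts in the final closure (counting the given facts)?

Round 1: (i) [IF psu_ok THEN beep_code_3]. New: beep_code_3.
Round 2: (viii) [IF beep_code_3 THEN network_up]. New: network_up.
Round 3: (ii) [IF network_up THEN gpu_fault]. New: gpu_fault.
Round 4: (iii) [IF gpu_fault THEN ship_unit]; (vii) [IF gpu_fault and firmware_stale THEN safe_mode]; (ix) [IF gpu_fault THEN log_uploaded]. New: ship_unit, safe_mode, log_uploaded.
Round 5: (iv) [IF safe_mode and bios_posted THEN no_display]. New: no_display.
Round 6: (v) [IF no_display and firmware_stale THEN temp_high]. New: temp_high.
Closure: {beep_code_3, bios_posted, firmware_stale, gpu_fault, led_red, log_uploaded, network_up, no_display, power_on, psu_ok, safe_mode, ship_unit, temp_high} — 13 facts.

13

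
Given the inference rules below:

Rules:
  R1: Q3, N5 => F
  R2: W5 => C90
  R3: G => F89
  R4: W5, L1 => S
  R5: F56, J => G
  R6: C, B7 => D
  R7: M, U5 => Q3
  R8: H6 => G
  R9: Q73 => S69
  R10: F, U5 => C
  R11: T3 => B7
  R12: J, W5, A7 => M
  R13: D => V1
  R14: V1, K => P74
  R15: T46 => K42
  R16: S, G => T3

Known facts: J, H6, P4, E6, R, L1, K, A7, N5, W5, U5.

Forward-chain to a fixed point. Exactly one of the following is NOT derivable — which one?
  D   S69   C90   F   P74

S69

Round 1: R2 [W5 => C90]; R4 [W5, L1 => S]; R8 [H6 => G]; R12 [J, W5, A7 => M]. Adds C90, S, G, M.
Round 2: R3 [G => F89]; R7 [M, U5 => Q3]; R16 [S, G => T3]. Adds F89, Q3, T3.
Round 3: R1 [Q3, N5 => F]; R11 [T3 => B7]. Adds F, B7.
Round 4: R10 [F, U5 => C]. Adds C.
Round 5: R6 [C, B7 => D]. Adds D.
Round 6: R13 [D => V1]. Adds V1.
Round 7: R14 [V1, K => P74]. Adds P74.
Derived: C90 (round 1), P74 (round 7), F (round 3), D (round 5). S69 never appears in any round.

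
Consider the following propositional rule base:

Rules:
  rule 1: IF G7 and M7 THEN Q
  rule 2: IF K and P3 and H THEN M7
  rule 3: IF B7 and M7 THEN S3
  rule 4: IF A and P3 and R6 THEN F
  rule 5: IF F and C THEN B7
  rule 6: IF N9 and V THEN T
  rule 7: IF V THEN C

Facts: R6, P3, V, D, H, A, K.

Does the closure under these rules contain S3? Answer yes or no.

Round 1 fires rule 2, rule 4, rule 7, giving M7, F, C.
Round 2 fires rule 5, giving B7.
Round 3 fires rule 3, giving S3.
S3 appears in round 3, so it is derivable.

yes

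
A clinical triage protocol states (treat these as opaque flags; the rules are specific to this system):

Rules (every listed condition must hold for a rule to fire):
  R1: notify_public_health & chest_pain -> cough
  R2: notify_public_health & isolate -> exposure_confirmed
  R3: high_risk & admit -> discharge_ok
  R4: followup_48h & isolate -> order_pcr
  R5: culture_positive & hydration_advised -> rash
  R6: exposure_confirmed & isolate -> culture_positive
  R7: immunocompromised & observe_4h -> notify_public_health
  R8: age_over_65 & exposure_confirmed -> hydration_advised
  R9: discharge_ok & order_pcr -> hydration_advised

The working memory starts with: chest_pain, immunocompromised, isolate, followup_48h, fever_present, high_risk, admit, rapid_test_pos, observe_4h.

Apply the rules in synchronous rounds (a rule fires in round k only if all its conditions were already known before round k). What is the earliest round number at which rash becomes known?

4

Round 1: R3 [high_risk & admit -> discharge_ok]; R4 [followup_48h & isolate -> order_pcr]; R7 [immunocompromised & observe_4h -> notify_public_health]. Adds discharge_ok, order_pcr, notify_public_health.
Round 2: R1 [notify_public_health & chest_pain -> cough]; R2 [notify_public_health & isolate -> exposure_confirmed]; R9 [discharge_ok & order_pcr -> hydration_advised]. Adds cough, exposure_confirmed, hydration_advised.
Round 3: R6 [exposure_confirmed & isolate -> culture_positive]. Adds culture_positive.
Round 4: R5 [culture_positive & hydration_advised -> rash]. Adds rash.
rash first appears in round 4.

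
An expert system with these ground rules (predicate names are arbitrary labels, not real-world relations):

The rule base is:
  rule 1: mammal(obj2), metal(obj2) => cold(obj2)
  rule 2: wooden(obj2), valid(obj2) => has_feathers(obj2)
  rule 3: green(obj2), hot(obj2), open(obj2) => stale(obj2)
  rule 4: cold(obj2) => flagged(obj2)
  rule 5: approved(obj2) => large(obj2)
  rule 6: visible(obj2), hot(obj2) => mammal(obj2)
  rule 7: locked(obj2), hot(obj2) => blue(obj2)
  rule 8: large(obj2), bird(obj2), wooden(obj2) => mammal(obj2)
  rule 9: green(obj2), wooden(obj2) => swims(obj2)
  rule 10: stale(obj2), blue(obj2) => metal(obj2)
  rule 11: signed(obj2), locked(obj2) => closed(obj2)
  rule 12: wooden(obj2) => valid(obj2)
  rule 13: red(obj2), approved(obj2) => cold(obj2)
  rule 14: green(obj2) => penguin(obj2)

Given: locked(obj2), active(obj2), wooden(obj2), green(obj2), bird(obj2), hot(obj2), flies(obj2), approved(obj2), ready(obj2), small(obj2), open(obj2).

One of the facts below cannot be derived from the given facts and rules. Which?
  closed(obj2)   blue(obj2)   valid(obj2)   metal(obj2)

closed(obj2)

Round 1: rule 3 [green(obj2), hot(obj2), open(obj2) => stale(obj2)]; rule 5 [approved(obj2) => large(obj2)]; rule 7 [locked(obj2), hot(obj2) => blue(obj2)]; rule 9 [green(obj2), wooden(obj2) => swims(obj2)]; rule 12 [wooden(obj2) => valid(obj2)]; rule 14 [green(obj2) => penguin(obj2)]. Adds stale(obj2), large(obj2), blue(obj2), swims(obj2), valid(obj2), penguin(obj2).
Round 2: rule 2 [wooden(obj2), valid(obj2) => has_feathers(obj2)]; rule 8 [large(obj2), bird(obj2), wooden(obj2) => mammal(obj2)]; rule 10 [stale(obj2), blue(obj2) => metal(obj2)]. Adds has_feathers(obj2), mammal(obj2), metal(obj2).
Round 3: rule 1 [mammal(obj2), metal(obj2) => cold(obj2)]. Adds cold(obj2).
Round 4: rule 4 [cold(obj2) => flagged(obj2)]. Adds flagged(obj2).
Derived: valid(obj2) (round 1), blue(obj2) (round 1), metal(obj2) (round 2). closed(obj2) never appears in any round.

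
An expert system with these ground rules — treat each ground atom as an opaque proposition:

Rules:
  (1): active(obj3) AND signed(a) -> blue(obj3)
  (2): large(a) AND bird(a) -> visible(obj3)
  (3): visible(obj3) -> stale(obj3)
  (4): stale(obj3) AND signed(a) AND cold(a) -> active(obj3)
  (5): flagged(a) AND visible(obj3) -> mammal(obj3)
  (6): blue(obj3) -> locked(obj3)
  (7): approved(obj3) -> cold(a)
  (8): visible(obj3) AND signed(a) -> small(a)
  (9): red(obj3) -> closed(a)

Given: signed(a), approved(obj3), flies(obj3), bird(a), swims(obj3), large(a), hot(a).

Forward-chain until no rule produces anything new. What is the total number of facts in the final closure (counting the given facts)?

14

Round 1: (2) [large(a) AND bird(a) -> visible(obj3)]; (7) [approved(obj3) -> cold(a)]. New: visible(obj3), cold(a).
Round 2: (3) [visible(obj3) -> stale(obj3)]; (8) [visible(obj3) AND signed(a) -> small(a)]. New: stale(obj3), small(a).
Round 3: (4) [stale(obj3) AND signed(a) AND cold(a) -> active(obj3)]. New: active(obj3).
Round 4: (1) [active(obj3) AND signed(a) -> blue(obj3)]. New: blue(obj3).
Round 5: (6) [blue(obj3) -> locked(obj3)]. New: locked(obj3).
Closure: {active(obj3), approved(obj3), bird(a), blue(obj3), cold(a), flies(obj3), hot(a), large(a), locked(obj3), signed(a), small(a), stale(obj3), swims(obj3), visible(obj3)} — 14 facts.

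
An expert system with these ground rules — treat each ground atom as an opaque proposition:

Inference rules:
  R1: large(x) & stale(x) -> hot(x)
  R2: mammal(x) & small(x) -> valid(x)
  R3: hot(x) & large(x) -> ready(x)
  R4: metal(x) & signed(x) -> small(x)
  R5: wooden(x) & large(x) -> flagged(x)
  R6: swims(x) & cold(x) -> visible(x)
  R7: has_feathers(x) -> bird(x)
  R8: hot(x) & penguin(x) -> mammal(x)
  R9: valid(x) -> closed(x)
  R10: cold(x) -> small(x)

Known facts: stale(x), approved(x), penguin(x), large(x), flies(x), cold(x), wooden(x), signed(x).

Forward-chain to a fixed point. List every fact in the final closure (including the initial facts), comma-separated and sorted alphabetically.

approved(x), closed(x), cold(x), flagged(x), flies(x), hot(x), large(x), mammal(x), penguin(x), ready(x), signed(x), small(x), stale(x), valid(x), wooden(x)

Round 1 — R1, R5, R10, derive hot(x), flagged(x), small(x).
Round 2 — R3, R8, derive ready(x), mammal(x).
Round 3 — R2, derive valid(x).
Round 4 — R9, derive closed(x).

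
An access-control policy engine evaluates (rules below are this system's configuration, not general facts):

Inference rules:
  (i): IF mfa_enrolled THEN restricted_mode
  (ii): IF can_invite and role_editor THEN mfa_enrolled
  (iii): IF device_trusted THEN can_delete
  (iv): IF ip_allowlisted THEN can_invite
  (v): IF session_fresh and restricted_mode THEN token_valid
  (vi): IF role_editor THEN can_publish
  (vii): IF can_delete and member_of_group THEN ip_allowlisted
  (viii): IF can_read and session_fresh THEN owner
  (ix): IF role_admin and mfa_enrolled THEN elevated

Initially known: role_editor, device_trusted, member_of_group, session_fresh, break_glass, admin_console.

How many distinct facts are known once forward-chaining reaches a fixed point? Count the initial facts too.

13

Round 1 — (iii), (vi), derive can_delete, can_publish.
Round 2 — (vii), derive ip_allowlisted.
Round 3 — (iv), derive can_invite.
Round 4 — (ii), derive mfa_enrolled.
Round 5 — (i), derive restricted_mode.
Round 6 — (v), derive token_valid.
Closure: {admin_console, break_glass, can_delete, can_invite, can_publish, device_trusted, ip_allowlisted, member_of_group, mfa_enrolled, restricted_mode, role_editor, session_fresh, token_valid} — 13 facts.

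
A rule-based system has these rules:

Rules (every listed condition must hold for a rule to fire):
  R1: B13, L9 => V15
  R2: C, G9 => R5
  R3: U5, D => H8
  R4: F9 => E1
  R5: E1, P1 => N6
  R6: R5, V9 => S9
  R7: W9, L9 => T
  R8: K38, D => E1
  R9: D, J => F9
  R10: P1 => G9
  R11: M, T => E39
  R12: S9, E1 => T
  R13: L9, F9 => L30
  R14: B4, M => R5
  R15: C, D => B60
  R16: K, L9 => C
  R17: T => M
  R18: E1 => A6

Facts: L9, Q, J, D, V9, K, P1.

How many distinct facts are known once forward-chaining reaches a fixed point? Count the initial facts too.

20

Round 1: R9 [D, J => F9]; R10 [P1 => G9]; R16 [K, L9 => C]. New: F9, G9, C.
Round 2: R2 [C, G9 => R5]; R4 [F9 => E1]; R13 [L9, F9 => L30]; R15 [C, D => B60]. New: R5, E1, L30, B60.
Round 3: R5 [E1, P1 => N6]; R6 [R5, V9 => S9]; R18 [E1 => A6]. New: N6, S9, A6.
Round 4: R12 [S9, E1 => T]. New: T.
Round 5: R17 [T => M]. New: M.
Round 6: R11 [M, T => E39]. New: E39.
Closure: {A6, B60, C, D, E1, E39, F9, G9, J, K, L30, L9, M, N6, P1, Q, R5, S9, T, V9} — 20 facts.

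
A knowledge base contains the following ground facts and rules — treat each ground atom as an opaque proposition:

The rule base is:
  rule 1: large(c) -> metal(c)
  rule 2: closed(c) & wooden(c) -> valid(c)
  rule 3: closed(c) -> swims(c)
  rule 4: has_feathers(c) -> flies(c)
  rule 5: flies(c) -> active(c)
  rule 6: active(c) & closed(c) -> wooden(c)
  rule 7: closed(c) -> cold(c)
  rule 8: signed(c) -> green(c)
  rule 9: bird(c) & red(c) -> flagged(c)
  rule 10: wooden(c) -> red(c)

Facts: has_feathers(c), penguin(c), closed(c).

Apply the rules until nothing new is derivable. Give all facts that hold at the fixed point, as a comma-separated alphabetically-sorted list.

active(c), closed(c), cold(c), flies(c), has_feathers(c), penguin(c), red(c), swims(c), valid(c), wooden(c)

Round 1: rule 3 [closed(c) -> swims(c)]; rule 4 [has_feathers(c) -> flies(c)]; rule 7 [closed(c) -> cold(c)]. Adds swims(c), flies(c), cold(c).
Round 2: rule 5 [flies(c) -> active(c)]. Adds active(c).
Round 3: rule 6 [active(c) & closed(c) -> wooden(c)]. Adds wooden(c).
Round 4: rule 2 [closed(c) & wooden(c) -> valid(c)]; rule 10 [wooden(c) -> red(c)]. Adds valid(c), red(c).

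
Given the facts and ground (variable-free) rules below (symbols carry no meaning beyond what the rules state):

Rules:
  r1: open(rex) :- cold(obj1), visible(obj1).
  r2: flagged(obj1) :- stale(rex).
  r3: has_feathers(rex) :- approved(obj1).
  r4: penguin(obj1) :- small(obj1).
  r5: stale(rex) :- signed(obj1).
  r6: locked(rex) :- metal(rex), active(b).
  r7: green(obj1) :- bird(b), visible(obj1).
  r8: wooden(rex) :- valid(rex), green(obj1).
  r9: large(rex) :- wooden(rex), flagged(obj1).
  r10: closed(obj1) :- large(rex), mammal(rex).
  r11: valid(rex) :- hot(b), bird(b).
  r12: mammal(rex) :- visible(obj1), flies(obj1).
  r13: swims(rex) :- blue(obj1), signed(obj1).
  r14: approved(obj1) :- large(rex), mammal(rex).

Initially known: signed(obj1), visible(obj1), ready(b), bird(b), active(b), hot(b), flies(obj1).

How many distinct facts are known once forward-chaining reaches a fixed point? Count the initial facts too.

17

Round 1 — r5, r7, r11, r12, derive stale(rex), green(obj1), valid(rex), mammal(rex).
Round 2 — r2, r8, derive flagged(obj1), wooden(rex).
Round 3 — r9, derive large(rex).
Round 4 — r10, r14, derive closed(obj1), approved(obj1).
Round 5 — r3, derive has_feathers(rex).
Closure: {active(b), approved(obj1), bird(b), closed(obj1), flagged(obj1), flies(obj1), green(obj1), has_feathers(rex), hot(b), large(rex), mammal(rex), ready(b), signed(obj1), stale(rex), valid(rex), visible(obj1), wooden(rex)} — 17 facts.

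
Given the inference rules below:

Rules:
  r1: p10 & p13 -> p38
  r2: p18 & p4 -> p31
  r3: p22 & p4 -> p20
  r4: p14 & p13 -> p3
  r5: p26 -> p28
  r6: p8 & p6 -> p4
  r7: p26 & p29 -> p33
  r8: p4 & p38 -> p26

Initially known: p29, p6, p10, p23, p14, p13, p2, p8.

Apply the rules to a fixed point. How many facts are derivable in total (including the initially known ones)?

14

Round 1: r1 [p10 & p13 -> p38]; r4 [p14 & p13 -> p3]; r6 [p8 & p6 -> p4]. New: p38, p3, p4.
Round 2: r8 [p4 & p38 -> p26]. New: p26.
Round 3: r5 [p26 -> p28]; r7 [p26 & p29 -> p33]. New: p28, p33.
Closure: {p10, p13, p14, p2, p23, p26, p28, p29, p3, p33, p38, p4, p6, p8} — 14 facts.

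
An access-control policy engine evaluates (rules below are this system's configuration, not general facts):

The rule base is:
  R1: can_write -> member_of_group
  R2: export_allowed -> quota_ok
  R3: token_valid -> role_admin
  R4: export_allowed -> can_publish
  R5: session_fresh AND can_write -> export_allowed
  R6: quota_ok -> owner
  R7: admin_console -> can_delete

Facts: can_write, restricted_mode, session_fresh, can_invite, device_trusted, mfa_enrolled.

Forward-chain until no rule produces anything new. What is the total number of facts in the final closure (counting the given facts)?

11

[1] R1 [can_write -> member_of_group]; R5 [session_fresh AND can_write -> export_allowed]. ⇒ new: member_of_group, export_allowed.
[2] R2 [export_allowed -> quota_ok]; R4 [export_allowed -> can_publish]. ⇒ new: quota_ok, can_publish.
[3] R6 [quota_ok -> owner]. ⇒ new: owner.
Closure: {can_invite, can_publish, can_write, device_trusted, export_allowed, member_of_group, mfa_enrolled, owner, quota_ok, restricted_mode, session_fresh} — 11 facts.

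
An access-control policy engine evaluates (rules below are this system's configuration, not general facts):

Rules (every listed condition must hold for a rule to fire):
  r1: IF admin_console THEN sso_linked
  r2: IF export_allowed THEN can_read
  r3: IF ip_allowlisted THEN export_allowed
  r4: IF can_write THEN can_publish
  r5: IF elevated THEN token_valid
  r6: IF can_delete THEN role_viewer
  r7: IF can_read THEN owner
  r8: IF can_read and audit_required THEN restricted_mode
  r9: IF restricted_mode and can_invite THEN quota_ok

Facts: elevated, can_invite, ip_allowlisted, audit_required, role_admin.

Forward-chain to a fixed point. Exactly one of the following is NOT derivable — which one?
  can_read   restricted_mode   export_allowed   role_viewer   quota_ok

Round 1: r3 [IF ip_allowlisted THEN export_allowed]; r5 [IF elevated THEN token_valid]. Adds export_allowed, token_valid.
Round 2: r2 [IF export_allowed THEN can_read]. Adds can_read.
Round 3: r7 [IF can_read THEN owner]; r8 [IF can_read and audit_required THEN restricted_mode]. Adds owner, restricted_mode.
Round 4: r9 [IF restricted_mode and can_invite THEN quota_ok]. Adds quota_ok.
Derived: can_read (round 2), export_allowed (round 1), restricted_mode (round 3), quota_ok (round 4). role_viewer never appears in any round.

role_viewer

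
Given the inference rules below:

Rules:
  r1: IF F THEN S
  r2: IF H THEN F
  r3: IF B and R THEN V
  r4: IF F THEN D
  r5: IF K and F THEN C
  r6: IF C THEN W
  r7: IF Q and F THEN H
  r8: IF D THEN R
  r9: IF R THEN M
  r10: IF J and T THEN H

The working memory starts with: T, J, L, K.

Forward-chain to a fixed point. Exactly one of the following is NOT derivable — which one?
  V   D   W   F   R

Round 1 fires r10, giving H.
Round 2 fires r2, giving F.
Round 3 fires r1, r4, r5, giving S, D, C.
Round 4 fires r6, r8, giving W, R.
Round 5 fires r9, giving M.
Derived: R (round 4), F (round 2), D (round 3), W (round 4). V never appears in any round.

V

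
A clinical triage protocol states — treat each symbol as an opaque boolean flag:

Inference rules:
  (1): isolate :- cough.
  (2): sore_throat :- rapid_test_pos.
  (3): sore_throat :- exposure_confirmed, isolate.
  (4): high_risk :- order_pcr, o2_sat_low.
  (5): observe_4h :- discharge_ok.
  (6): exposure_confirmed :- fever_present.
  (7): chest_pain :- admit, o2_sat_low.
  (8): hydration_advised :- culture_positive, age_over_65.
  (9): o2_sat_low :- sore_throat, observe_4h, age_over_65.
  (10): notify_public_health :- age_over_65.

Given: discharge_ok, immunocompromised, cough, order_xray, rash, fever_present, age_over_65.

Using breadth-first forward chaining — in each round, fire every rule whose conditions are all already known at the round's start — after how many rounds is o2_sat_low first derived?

3

Round 1: (1) [isolate :- cough.]; (5) [observe_4h :- discharge_ok.]; (6) [exposure_confirmed :- fever_present.]; (10) [notify_public_health :- age_over_65.]. Adds isolate, observe_4h, exposure_confirmed, notify_public_health.
Round 2: (3) [sore_throat :- exposure_confirmed, isolate.]. Adds sore_throat.
Round 3: (9) [o2_sat_low :- sore_throat, observe_4h, age_over_65.]. Adds o2_sat_low.
o2_sat_low first appears in round 3.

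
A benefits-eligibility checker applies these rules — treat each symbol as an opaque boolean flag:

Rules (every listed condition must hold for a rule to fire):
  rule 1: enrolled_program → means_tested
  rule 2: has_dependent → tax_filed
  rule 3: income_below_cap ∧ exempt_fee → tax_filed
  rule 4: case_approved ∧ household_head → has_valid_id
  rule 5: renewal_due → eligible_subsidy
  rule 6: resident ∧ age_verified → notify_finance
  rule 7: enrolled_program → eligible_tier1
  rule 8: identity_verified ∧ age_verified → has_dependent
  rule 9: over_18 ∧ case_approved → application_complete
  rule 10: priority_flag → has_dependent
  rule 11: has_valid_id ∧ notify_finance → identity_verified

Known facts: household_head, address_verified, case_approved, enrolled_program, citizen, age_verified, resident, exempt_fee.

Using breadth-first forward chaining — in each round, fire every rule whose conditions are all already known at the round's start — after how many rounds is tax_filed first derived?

4

Round 1: rule 1 [enrolled_program → means_tested]; rule 4 [case_approved ∧ household_head → has_valid_id]; rule 6 [resident ∧ age_verified → notify_finance]; rule 7 [enrolled_program → eligible_tier1]. New: means_tested, has_valid_id, notify_finance, eligible_tier1.
Round 2: rule 11 [has_valid_id ∧ notify_finance → identity_verified]. New: identity_verified.
Round 3: rule 8 [identity_verified ∧ age_verified → has_dependent]. New: has_dependent.
Round 4: rule 2 [has_dependent → tax_filed]. New: tax_filed.
tax_filed first appears in round 4.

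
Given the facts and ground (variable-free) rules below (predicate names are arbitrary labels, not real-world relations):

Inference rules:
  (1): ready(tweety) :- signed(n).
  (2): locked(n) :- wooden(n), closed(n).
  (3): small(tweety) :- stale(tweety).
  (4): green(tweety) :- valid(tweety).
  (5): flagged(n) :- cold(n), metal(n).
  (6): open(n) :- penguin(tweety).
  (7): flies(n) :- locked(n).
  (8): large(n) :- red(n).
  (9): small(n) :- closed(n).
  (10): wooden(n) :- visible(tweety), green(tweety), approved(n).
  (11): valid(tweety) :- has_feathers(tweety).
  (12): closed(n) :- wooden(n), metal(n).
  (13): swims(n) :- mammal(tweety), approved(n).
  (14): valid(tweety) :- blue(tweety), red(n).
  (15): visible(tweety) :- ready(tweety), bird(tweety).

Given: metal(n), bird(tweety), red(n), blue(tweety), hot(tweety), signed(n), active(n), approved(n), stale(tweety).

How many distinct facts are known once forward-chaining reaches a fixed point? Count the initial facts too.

20

Round 1: (1) [ready(tweety) :- signed(n).]; (3) [small(tweety) :- stale(tweety).]; (8) [large(n) :- red(n).]; (14) [valid(tweety) :- blue(tweety), red(n).]. Adds ready(tweety), small(tweety), large(n), valid(tweety).
Round 2: (4) [green(tweety) :- valid(tweety).]; (15) [visible(tweety) :- ready(tweety), bird(tweety).]. Adds green(tweety), visible(tweety).
Round 3: (10) [wooden(n) :- visible(tweety), green(tweety), approved(n).]. Adds wooden(n).
Round 4: (12) [closed(n) :- wooden(n), metal(n).]. Adds closed(n).
Round 5: (2) [locked(n) :- wooden(n), closed(n).]; (9) [small(n) :- closed(n).]. Adds locked(n), small(n).
Round 6: (7) [flies(n) :- locked(n).]. Adds flies(n).
Closure: {active(n), approved(n), bird(tweety), blue(tweety), closed(n), flies(n), green(tweety), hot(tweety), large(n), locked(n), metal(n), ready(tweety), red(n), signed(n), small(n), small(tweety), stale(tweety), valid(tweety), visible(tweety), wooden(n)} — 20 facts.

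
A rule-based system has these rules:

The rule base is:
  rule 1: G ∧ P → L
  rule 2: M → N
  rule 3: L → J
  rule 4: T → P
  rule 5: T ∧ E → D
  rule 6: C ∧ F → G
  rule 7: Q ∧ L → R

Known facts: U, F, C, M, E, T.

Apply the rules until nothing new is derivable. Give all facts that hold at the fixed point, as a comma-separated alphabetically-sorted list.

Round 1 fires rule 2, rule 4, rule 5, rule 6, giving N, P, D, G.
Round 2 fires rule 1, giving L.
Round 3 fires rule 3, giving J.

C, D, E, F, G, J, L, M, N, P, T, U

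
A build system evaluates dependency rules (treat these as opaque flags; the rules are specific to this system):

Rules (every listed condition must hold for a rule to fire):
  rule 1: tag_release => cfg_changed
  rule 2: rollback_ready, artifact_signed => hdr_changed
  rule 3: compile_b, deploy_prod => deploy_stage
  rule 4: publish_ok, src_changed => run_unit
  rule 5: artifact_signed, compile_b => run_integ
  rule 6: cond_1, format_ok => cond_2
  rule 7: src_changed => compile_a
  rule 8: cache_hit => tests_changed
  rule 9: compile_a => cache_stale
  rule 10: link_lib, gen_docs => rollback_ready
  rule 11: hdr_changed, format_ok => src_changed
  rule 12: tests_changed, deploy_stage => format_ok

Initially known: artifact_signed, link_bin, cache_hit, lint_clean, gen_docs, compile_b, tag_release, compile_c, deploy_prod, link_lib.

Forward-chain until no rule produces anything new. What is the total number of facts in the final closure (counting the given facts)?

20

Round 1: rule 1 [tag_release => cfg_changed]; rule 3 [compile_b, deploy_prod => deploy_stage]; rule 5 [artifact_signed, compile_b => run_integ]; rule 8 [cache_hit => tests_changed]; rule 10 [link_lib, gen_docs => rollback_ready]. Adds cfg_changed, deploy_stage, run_integ, tests_changed, rollback_ready.
Round 2: rule 2 [rollback_ready, artifact_signed => hdr_changed]; rule 12 [tests_changed, deploy_stage => format_ok]. Adds hdr_changed, format_ok.
Round 3: rule 11 [hdr_changed, format_ok => src_changed]. Adds src_changed.
Round 4: rule 7 [src_changed => compile_a]. Adds compile_a.
Round 5: rule 9 [compile_a => cache_stale]. Adds cache_stale.
Closure: {artifact_signed, cache_hit, cache_stale, cfg_changed, compile_a, compile_b, compile_c, deploy_prod, deploy_stage, format_ok, gen_docs, hdr_changed, link_bin, link_lib, lint_clean, rollback_ready, run_integ, src_changed, tag_release, tests_changed} — 20 facts.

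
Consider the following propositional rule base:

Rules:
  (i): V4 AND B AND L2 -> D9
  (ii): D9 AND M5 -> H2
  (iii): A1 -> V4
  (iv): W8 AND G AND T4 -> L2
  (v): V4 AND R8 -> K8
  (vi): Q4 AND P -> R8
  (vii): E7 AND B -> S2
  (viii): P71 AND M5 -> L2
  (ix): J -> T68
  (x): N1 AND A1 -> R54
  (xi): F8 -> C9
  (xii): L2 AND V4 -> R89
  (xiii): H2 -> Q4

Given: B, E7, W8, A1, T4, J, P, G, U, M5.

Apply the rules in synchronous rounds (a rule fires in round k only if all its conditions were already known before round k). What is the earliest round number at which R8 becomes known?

Round 1 fires (iii), (iv), (vii), (ix), giving V4, L2, S2, T68.
Round 2 fires (i), (xii), giving D9, R89.
Round 3 fires (ii), giving H2.
Round 4 fires (xiii), giving Q4.
Round 5 fires (vi), giving R8.
R8 first appears in round 5.

5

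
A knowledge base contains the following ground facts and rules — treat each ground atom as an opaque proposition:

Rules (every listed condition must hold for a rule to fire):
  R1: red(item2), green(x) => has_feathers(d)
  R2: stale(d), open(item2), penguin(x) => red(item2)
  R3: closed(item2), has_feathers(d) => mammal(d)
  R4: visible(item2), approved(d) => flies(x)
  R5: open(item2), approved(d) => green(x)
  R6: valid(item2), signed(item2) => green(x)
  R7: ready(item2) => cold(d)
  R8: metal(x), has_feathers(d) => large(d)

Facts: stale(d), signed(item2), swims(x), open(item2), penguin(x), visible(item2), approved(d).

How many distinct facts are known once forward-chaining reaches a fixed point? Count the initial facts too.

Round 1 — R2, R4, R5, derive red(item2), flies(x), green(x).
Round 2 — R1, derive has_feathers(d).
Closure: {approved(d), flies(x), green(x), has_feathers(d), open(item2), penguin(x), red(item2), signed(item2), stale(d), swims(x), visible(item2)} — 11 facts.

11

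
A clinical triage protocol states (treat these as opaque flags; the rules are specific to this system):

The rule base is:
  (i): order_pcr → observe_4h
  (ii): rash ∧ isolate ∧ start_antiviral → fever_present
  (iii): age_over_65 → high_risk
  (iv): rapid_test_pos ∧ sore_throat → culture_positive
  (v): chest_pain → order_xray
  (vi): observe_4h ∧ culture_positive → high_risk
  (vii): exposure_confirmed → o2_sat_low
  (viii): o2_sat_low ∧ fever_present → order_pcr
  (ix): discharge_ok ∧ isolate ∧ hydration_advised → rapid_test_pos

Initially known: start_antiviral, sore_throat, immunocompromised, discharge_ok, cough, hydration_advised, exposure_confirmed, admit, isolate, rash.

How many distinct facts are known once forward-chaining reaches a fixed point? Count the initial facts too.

17

Round 1 — (ii), (vii), (ix), derive fever_present, o2_sat_low, rapid_test_pos.
Round 2 — (iv), (viii), derive culture_positive, order_pcr.
Round 3 — (i), derive observe_4h.
Round 4 — (vi), derive high_risk.
Closure: {admit, cough, culture_positive, discharge_ok, exposure_confirmed, fever_present, high_risk, hydration_advised, immunocompromised, isolate, o2_sat_low, observe_4h, order_pcr, rapid_test_pos, rash, sore_throat, start_antiviral} — 17 facts.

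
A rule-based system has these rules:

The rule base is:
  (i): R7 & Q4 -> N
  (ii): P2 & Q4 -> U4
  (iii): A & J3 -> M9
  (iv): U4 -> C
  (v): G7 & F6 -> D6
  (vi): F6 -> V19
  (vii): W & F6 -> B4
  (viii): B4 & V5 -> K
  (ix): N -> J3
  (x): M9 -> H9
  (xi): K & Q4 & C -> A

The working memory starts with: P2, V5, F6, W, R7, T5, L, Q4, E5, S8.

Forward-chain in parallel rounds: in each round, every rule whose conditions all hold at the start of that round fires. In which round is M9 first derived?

Round 1 fires (i), (ii), (vi), (vii), giving N, U4, V19, B4.
Round 2 fires (iv), (viii), (ix), giving C, K, J3.
Round 3 fires (xi), giving A.
Round 4 fires (iii), giving M9.
M9 first appears in round 4.

4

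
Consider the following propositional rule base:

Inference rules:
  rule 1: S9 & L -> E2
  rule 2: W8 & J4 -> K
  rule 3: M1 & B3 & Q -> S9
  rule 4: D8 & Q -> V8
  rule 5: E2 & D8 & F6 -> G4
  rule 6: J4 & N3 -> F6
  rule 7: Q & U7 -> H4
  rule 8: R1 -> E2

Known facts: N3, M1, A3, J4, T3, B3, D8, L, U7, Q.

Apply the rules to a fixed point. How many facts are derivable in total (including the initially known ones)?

16

Round 1: rule 3 [M1 & B3 & Q -> S9]; rule 4 [D8 & Q -> V8]; rule 6 [J4 & N3 -> F6]; rule 7 [Q & U7 -> H4]. New: S9, V8, F6, H4.
Round 2: rule 1 [S9 & L -> E2]. New: E2.
Round 3: rule 5 [E2 & D8 & F6 -> G4]. New: G4.
Closure: {A3, B3, D8, E2, F6, G4, H4, J4, L, M1, N3, Q, S9, T3, U7, V8} — 16 facts.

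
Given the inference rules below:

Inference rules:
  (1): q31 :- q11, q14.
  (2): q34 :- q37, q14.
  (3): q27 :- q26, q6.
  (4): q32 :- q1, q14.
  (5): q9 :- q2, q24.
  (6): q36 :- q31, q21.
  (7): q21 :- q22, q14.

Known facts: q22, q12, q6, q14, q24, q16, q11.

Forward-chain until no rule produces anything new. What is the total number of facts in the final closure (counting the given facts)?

Round 1: (1) [q31 :- q11, q14.]; (7) [q21 :- q22, q14.]. Adds q31, q21.
Round 2: (6) [q36 :- q31, q21.]. Adds q36.
Closure: {q11, q12, q14, q16, q21, q22, q24, q31, q36, q6} — 10 facts.

10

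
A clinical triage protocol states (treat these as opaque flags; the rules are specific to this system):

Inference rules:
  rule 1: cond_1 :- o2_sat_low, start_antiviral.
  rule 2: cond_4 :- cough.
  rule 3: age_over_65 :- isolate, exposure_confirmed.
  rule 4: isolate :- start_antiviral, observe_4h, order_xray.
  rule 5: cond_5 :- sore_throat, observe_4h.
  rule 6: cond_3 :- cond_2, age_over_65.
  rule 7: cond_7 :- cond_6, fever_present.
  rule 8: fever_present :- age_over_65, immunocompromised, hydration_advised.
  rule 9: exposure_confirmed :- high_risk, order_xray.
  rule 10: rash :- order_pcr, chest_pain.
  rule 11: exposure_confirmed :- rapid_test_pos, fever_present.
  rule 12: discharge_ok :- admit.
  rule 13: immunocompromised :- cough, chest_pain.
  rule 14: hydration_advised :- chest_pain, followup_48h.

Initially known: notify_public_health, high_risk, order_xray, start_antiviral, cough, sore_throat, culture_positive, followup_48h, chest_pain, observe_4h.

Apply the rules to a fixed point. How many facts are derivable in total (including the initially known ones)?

18

Round 1: rule 2 [cond_4 :- cough.]; rule 4 [isolate :- start_antiviral, observe_4h, order_xray.]; rule 5 [cond_5 :- sore_throat, observe_4h.]; rule 9 [exposure_confirmed :- high_risk, order_xray.]; rule 13 [immunocompromised :- cough, chest_pain.]; rule 14 [hydration_advised :- chest_pain, followup_48h.]. New: cond_4, isolate, cond_5, exposure_confirmed, immunocompromised, hydration_advised.
Round 2: rule 3 [age_over_65 :- isolate, exposure_confirmed.]. New: age_over_65.
Round 3: rule 8 [fever_present :- age_over_65, immunocompromised, hydration_advised.]. New: fever_present.
Closure: {age_over_65, chest_pain, cond_4, cond_5, cough, culture_positive, exposure_confirmed, fever_present, followup_48h, high_risk, hydration_advised, immunocompromised, isolate, notify_public_health, observe_4h, order_xray, sore_throat, start_antiviral} — 18 facts.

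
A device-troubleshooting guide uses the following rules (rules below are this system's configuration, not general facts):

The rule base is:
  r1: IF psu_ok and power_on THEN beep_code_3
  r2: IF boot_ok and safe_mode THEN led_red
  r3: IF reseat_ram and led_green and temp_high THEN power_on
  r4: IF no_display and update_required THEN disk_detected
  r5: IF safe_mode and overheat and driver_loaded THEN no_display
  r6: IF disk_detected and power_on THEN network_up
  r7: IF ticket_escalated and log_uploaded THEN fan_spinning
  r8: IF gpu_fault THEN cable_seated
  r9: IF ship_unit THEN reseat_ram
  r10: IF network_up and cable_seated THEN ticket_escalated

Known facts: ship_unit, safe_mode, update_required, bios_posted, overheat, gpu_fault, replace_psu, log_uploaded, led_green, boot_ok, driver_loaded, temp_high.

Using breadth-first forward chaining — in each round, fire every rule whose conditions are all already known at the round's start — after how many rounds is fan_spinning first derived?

5

Round 1: r2 [IF boot_ok and safe_mode THEN led_red]; r5 [IF safe_mode and overheat and driver_loaded THEN no_display]; r8 [IF gpu_fault THEN cable_seated]; r9 [IF ship_unit THEN reseat_ram]. New: led_red, no_display, cable_seated, reseat_ram.
Round 2: r3 [IF reseat_ram and led_green and temp_high THEN power_on]; r4 [IF no_display and update_required THEN disk_detected]. New: power_on, disk_detected.
Round 3: r6 [IF disk_detected and power_on THEN network_up]. New: network_up.
Round 4: r10 [IF network_up and cable_seated THEN ticket_escalated]. New: ticket_escalated.
Round 5: r7 [IF ticket_escalated and log_uploaded THEN fan_spinning]. New: fan_spinning.
fan_spinning first appears in round 5.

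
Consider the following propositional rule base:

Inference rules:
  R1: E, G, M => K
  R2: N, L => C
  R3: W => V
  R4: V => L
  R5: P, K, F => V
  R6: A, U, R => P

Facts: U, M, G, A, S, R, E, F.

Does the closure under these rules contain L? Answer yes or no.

Round 1: R1 [E, G, M => K]; R6 [A, U, R => P]. Adds K, P.
Round 2: R5 [P, K, F => V]. Adds V.
Round 3: R4 [V => L]. Adds L.
L appears in round 3, so it is derivable.

yes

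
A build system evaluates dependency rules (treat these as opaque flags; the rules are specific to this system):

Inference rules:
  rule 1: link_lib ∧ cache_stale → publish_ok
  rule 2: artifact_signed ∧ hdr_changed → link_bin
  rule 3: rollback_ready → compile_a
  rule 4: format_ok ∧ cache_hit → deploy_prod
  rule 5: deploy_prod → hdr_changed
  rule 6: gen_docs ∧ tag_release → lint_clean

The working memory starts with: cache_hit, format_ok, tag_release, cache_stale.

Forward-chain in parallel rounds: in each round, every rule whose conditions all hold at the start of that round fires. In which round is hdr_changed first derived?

Round 1: rule 4 [format_ok ∧ cache_hit → deploy_prod]. Adds deploy_prod.
Round 2: rule 5 [deploy_prod → hdr_changed]. Adds hdr_changed.
hdr_changed first appears in round 2.

2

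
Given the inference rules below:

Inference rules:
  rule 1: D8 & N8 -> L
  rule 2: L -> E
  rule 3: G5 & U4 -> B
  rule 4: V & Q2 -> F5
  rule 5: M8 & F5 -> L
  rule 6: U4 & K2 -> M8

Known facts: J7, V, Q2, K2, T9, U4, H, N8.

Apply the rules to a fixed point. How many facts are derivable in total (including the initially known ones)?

Round 1: rule 4 [V & Q2 -> F5]; rule 6 [U4 & K2 -> M8]. New: F5, M8.
Round 2: rule 5 [M8 & F5 -> L]. New: L.
Round 3: rule 2 [L -> E]. New: E.
Closure: {E, F5, H, J7, K2, L, M8, N8, Q2, T9, U4, V} — 12 facts.

12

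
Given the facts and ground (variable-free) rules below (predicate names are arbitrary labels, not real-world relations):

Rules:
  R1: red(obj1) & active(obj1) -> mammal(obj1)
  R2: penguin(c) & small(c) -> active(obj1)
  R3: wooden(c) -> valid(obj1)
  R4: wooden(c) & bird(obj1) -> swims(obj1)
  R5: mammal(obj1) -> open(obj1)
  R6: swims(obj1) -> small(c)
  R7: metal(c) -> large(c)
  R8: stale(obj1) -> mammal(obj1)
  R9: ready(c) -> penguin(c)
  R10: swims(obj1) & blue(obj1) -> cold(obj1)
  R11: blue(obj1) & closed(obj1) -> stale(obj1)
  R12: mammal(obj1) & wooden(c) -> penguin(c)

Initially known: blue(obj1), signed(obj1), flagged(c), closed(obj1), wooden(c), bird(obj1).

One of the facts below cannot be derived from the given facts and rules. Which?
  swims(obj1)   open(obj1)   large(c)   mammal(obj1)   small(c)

[1] R3 [wooden(c) -> valid(obj1)]; R4 [wooden(c) & bird(obj1) -> swims(obj1)]; R11 [blue(obj1) & closed(obj1) -> stale(obj1)]. ⇒ new: valid(obj1), swims(obj1), stale(obj1).
[2] R6 [swims(obj1) -> small(c)]; R8 [stale(obj1) -> mammal(obj1)]; R10 [swims(obj1) & blue(obj1) -> cold(obj1)]. ⇒ new: small(c), mammal(obj1), cold(obj1).
[3] R5 [mammal(obj1) -> open(obj1)]; R12 [mammal(obj1) & wooden(c) -> penguin(c)]. ⇒ new: open(obj1), penguin(c).
[4] R2 [penguin(c) & small(c) -> active(obj1)]. ⇒ new: active(obj1).
Derived: swims(obj1) (round 1), open(obj1) (round 3), small(c) (round 2), mammal(obj1) (round 2). large(c) never appears in any round.

large(c)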